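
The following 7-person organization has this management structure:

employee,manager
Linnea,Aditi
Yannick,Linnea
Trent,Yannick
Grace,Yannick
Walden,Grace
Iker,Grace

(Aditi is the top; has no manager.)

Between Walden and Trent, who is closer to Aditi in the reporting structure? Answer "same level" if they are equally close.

Walden is 4 levels below Aditi; Trent is 3. Trent is higher.

Trent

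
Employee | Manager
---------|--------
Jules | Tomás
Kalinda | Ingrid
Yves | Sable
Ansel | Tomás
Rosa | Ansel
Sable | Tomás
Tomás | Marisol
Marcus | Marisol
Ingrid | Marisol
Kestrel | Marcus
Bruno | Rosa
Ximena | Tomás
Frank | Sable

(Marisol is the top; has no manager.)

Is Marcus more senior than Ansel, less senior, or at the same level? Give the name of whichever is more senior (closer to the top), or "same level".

Marcus is 1 level below Marisol; Ansel is 2. Marcus is higher.

Marcus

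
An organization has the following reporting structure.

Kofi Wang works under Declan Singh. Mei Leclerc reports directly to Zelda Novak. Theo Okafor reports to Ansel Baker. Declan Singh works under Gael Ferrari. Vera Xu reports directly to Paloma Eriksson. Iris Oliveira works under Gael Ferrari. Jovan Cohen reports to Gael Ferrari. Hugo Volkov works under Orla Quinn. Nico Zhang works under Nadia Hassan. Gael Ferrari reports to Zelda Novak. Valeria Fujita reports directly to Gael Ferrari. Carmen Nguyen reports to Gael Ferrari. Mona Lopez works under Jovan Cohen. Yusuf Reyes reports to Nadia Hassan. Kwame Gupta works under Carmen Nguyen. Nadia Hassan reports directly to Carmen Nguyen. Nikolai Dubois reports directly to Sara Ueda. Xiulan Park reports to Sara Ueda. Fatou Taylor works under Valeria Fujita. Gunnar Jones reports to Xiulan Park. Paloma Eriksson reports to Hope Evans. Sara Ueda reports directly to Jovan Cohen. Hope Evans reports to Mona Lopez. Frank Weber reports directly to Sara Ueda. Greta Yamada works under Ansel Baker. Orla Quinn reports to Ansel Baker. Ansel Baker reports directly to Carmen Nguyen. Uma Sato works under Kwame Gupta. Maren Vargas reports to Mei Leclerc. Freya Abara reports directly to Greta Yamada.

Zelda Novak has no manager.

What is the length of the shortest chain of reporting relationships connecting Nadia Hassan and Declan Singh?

Nadia Hassan is 2 levels below Gael Ferrari, and Declan Singh is 1 level below Gael Ferrari (their lowest common manager). The shortest path runs up from Nadia Hassan to Gael Ferrari and back down to Declan Singh: 2 + 1 = 3 links.

3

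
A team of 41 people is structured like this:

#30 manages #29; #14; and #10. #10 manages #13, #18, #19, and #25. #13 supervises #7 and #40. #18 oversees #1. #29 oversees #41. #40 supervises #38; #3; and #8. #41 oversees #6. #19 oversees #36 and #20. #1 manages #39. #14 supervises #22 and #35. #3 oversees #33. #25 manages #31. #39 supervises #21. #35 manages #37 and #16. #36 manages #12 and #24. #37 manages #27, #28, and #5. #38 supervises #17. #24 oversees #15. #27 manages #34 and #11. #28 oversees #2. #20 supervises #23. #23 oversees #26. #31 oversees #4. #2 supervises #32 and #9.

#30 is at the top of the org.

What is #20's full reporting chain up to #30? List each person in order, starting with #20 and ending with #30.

#20 reports to #19. #19 reports to #10. #10 reports to #30. #30 is at the top.

#20 -> #19 -> #10 -> #30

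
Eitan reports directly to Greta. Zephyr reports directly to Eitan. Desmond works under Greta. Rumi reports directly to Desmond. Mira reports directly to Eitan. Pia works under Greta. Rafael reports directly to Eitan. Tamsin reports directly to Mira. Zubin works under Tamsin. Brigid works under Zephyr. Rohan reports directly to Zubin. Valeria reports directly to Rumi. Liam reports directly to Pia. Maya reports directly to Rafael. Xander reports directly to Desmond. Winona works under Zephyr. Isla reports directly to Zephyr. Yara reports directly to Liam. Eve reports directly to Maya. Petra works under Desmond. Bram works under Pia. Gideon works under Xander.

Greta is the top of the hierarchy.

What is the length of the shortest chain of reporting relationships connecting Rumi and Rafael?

Rumi is 2 levels below Greta, and Rafael is 2 levels below Greta (their lowest common manager). The shortest path runs up from Rumi to Greta and back down to Rafael: 2 + 2 = 4 links.

4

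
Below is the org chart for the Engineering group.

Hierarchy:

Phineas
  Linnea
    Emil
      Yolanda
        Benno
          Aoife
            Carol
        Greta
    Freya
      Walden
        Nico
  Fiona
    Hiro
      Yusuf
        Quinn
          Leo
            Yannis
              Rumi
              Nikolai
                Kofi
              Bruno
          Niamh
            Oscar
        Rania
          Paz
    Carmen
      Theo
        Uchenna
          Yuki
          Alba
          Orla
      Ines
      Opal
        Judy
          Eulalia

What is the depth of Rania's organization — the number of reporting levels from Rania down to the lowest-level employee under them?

1

The longest chain under Rania runs Rania → Paz, which is 1 level below Rania.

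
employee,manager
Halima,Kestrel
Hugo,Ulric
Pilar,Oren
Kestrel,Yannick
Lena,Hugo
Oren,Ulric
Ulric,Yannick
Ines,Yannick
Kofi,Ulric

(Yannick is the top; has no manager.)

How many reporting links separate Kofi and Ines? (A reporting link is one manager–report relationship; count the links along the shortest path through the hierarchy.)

Kofi is 2 levels below Yannick, and Ines is 1 level below Yannick (their lowest common manager). The shortest path runs up from Kofi to Yannick and back down to Ines: 2 + 1 = 3 links.

3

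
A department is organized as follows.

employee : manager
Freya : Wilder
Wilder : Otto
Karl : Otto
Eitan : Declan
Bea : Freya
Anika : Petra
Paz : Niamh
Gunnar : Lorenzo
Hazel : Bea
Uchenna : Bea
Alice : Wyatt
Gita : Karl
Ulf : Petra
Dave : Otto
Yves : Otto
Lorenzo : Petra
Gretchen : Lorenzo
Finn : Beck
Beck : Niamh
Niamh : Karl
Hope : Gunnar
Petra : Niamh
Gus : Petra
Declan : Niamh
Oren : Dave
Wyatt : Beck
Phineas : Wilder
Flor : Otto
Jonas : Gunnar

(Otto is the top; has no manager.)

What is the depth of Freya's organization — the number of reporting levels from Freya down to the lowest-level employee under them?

The longest chain under Freya runs Freya → Bea → Hazel, which is 2 levels below Freya.

2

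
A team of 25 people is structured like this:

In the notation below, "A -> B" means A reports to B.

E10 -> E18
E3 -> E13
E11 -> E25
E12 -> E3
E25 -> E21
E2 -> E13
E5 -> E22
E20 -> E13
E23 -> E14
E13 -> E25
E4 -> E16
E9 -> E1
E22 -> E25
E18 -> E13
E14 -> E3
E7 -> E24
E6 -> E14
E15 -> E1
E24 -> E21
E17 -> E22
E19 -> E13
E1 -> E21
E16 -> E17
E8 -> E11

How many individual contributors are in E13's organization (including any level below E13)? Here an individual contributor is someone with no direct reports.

The people in E13's organization with no one reporting to them are E19, E10, E20, E2, E12, E23, E6. That is 7.

7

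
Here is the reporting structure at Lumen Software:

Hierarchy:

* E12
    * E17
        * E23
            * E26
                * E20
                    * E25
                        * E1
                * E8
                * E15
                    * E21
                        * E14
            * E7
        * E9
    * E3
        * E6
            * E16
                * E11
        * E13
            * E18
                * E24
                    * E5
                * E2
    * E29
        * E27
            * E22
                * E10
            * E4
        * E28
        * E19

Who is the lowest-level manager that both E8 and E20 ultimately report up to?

E26

E8's chain of managers is E26, E23, E17, E12. E20's chain of managers is E26, E23, E17, E12. The first manager that appears in both chains is E26.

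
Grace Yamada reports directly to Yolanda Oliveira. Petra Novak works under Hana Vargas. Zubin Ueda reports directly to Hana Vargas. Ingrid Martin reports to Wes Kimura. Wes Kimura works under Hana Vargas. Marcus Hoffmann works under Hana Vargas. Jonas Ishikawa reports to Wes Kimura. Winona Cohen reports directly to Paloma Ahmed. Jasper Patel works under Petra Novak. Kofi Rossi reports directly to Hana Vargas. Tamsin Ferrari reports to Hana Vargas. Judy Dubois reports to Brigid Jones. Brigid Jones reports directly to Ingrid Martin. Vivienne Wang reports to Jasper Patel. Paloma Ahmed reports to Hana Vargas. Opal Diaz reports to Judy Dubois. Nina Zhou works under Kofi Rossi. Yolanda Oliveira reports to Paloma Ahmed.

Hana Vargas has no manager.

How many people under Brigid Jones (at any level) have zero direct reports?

1

The only person in Brigid Jones's organization with no one reporting to them is Opal Diaz. That is 1.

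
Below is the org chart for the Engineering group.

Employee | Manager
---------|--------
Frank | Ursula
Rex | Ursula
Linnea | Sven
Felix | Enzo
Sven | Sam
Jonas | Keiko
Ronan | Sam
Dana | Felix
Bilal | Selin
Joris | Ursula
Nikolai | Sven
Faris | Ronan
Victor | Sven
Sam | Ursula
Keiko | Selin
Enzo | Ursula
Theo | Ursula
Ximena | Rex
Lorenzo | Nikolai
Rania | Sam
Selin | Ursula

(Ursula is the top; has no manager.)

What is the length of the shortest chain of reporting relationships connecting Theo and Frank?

2

Theo is 1 level below Ursula, and Frank is 1 level below Ursula (their lowest common manager). The shortest path runs up from Theo to Ursula and back down to Frank: 1 + 1 = 2 links.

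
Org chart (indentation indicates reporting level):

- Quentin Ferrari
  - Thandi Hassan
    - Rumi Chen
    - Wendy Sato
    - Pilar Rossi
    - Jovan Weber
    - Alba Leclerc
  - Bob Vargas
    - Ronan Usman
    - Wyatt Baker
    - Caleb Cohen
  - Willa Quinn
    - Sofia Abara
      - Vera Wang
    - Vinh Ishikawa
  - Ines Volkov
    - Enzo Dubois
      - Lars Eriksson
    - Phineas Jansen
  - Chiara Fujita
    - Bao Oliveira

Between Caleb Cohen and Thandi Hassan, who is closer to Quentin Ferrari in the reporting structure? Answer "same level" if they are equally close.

Thandi Hassan

Caleb Cohen is 2 levels below Quentin Ferrari; Thandi Hassan is 1. Thandi Hassan is higher.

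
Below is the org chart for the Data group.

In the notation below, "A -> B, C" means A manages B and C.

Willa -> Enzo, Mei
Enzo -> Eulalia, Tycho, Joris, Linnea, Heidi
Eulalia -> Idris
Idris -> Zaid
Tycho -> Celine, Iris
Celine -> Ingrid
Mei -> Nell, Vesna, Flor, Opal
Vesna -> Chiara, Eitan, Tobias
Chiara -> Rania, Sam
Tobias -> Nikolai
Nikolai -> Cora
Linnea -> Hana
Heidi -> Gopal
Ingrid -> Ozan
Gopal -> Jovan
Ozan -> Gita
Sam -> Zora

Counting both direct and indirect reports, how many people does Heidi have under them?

2

Heidi directly manages Gopal. Under Gopal: Jovan (1). That's 2 in total.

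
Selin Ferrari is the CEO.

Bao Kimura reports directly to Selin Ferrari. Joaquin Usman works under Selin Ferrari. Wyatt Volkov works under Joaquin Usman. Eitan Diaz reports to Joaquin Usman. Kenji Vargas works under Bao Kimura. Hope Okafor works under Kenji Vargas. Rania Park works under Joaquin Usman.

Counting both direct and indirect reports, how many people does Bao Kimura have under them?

2

Bao Kimura directly manages Kenji Vargas. Under Kenji Vargas: Hope Okafor (1). That's 2 in total.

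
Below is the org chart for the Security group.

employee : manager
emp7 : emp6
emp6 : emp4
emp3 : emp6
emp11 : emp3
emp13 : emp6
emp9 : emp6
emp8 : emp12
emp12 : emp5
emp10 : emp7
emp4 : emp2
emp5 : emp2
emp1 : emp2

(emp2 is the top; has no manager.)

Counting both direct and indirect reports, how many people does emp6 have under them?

emp6 directly manages emp7, emp9, emp13, emp3. Under emp7: emp10 (1). emp9 has no reports. emp13 has no reports. Under emp3: emp11 (1). So emp6's organization is 4 direct reports plus everyone under them: 2 + 1 + 1 + 2 = 6.

6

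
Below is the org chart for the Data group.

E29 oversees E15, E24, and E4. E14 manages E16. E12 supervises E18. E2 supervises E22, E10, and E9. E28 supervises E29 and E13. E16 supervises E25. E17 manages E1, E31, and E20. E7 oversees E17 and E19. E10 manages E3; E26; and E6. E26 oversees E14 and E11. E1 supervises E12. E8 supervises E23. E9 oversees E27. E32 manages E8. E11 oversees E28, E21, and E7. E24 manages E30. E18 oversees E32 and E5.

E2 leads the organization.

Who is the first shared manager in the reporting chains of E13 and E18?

E11

E13's chain of managers is E28, E11, E26, E10, E2. E18's chain of managers is E12, E1, E17, E7, E11, E26, E10, E2. The first manager that appears in both chains is E11.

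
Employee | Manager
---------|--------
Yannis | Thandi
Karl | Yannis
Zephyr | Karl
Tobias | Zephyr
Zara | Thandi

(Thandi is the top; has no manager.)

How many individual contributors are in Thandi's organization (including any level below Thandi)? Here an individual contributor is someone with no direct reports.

2

The people in Thandi's organization with no one reporting to them are Zara, Tobias. That is 2.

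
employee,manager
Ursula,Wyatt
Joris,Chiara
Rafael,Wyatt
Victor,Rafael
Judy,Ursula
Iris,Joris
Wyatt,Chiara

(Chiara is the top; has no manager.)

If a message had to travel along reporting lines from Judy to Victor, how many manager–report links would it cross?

Judy is 2 levels below Wyatt, and Victor is 2 levels below Wyatt (their lowest common manager). The shortest path runs up from Judy to Wyatt and back down to Victor: 2 + 2 = 4 links.

4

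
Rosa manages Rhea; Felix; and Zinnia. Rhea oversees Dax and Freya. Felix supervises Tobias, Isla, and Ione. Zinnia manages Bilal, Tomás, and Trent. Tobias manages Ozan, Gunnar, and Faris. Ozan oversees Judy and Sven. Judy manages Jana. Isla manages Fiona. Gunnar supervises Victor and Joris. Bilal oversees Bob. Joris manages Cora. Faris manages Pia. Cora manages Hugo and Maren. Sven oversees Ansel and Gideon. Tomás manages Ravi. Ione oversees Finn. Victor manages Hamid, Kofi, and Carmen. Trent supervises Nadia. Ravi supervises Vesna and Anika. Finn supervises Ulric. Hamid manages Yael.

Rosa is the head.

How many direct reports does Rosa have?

Rosa directly manages Rhea, Felix, Zinnia. That is 3 direct reports.

3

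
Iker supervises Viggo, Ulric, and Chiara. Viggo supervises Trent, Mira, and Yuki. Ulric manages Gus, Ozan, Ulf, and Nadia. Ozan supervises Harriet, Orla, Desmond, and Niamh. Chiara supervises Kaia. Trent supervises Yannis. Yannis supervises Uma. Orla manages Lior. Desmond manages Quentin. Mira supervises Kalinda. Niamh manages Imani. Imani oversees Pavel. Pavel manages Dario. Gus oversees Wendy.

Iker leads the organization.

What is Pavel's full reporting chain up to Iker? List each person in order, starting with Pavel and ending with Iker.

Pavel -> Imani -> Niamh -> Ozan -> Ulric -> Iker

Pavel reports to Imani. Imani reports to Niamh. Niamh reports to Ozan. Ozan reports to Ulric. Ulric reports to Iker. Iker is at the top.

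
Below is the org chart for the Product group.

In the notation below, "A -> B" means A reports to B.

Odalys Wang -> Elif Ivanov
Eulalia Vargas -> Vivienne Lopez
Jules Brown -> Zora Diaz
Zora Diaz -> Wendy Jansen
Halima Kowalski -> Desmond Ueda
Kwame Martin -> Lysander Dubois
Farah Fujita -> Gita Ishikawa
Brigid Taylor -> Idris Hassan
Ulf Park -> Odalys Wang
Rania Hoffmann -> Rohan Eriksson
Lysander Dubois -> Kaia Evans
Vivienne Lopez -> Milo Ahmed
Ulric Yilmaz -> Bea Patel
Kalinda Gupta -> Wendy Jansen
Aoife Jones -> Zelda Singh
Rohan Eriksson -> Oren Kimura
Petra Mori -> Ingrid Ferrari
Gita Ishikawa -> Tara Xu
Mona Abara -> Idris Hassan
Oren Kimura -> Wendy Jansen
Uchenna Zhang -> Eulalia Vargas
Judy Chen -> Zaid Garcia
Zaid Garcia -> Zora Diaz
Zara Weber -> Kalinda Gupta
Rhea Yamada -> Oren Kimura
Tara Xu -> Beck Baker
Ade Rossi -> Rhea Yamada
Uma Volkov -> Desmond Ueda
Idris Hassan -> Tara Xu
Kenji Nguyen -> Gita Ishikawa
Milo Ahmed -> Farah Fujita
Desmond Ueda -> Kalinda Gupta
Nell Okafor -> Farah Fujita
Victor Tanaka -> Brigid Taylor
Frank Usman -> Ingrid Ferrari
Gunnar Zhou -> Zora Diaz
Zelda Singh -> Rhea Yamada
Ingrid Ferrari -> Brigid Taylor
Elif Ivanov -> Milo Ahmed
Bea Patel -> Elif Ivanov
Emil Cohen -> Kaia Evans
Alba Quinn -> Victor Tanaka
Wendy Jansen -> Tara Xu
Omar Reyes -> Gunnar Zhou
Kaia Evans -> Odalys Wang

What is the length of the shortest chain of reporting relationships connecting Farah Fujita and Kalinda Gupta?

4

Farah Fujita is 2 levels below Tara Xu, and Kalinda Gupta is 2 levels below Tara Xu (their lowest common manager). The shortest path runs up from Farah Fujita to Tara Xu and back down to Kalinda Gupta: 2 + 2 = 4 links.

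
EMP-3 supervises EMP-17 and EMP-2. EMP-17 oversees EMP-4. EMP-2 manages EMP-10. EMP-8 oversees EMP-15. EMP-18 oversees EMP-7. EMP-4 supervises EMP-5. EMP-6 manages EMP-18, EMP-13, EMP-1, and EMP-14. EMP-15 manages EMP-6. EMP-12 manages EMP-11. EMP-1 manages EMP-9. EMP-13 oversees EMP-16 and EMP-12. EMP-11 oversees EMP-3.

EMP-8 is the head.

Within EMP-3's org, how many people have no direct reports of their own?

2

The people in EMP-3's organization with no one reporting to them are EMP-5, EMP-10. That is 2.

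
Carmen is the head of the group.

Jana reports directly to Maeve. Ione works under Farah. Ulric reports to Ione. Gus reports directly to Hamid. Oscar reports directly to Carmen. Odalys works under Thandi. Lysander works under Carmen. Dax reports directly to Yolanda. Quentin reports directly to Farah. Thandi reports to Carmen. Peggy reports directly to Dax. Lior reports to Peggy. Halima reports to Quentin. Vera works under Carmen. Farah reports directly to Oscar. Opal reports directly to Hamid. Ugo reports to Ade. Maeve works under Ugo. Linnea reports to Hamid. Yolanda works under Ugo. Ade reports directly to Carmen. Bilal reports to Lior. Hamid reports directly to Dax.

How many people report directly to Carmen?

5

Carmen directly manages Ade, Vera, Oscar, Thandi, Lysander. That is 5 direct reports.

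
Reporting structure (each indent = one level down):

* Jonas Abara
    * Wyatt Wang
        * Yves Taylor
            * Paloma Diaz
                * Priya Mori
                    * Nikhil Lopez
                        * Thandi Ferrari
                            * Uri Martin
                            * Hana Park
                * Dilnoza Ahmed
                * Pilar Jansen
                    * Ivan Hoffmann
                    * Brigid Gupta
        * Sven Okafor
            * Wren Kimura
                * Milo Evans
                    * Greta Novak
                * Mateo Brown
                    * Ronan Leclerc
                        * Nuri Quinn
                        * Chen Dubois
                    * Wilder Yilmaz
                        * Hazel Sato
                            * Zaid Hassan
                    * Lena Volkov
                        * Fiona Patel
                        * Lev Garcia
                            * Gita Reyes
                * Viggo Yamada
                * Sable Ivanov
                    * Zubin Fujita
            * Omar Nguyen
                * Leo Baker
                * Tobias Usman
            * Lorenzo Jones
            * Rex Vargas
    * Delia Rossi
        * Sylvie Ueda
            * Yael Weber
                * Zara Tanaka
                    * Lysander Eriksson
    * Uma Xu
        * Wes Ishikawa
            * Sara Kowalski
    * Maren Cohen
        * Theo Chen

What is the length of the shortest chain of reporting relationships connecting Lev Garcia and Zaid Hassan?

Lev Garcia is 2 levels below Mateo Brown, and Zaid Hassan is 3 levels below Mateo Brown (their lowest common manager). The shortest path runs up from Lev Garcia to Mateo Brown and back down to Zaid Hassan: 2 + 3 = 5 links.

5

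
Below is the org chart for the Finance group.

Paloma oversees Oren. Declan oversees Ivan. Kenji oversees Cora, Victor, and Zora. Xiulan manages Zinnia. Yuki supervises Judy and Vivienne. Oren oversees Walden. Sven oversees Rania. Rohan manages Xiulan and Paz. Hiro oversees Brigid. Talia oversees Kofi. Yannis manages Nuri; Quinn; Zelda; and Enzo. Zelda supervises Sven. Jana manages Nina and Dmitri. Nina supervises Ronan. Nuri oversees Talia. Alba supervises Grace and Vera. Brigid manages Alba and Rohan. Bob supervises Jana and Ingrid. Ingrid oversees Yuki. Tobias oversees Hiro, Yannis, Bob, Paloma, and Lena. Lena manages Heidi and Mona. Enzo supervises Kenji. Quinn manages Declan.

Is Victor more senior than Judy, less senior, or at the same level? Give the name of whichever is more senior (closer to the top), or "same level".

same level

Both Victor and Judy are 4 levels below Tobias.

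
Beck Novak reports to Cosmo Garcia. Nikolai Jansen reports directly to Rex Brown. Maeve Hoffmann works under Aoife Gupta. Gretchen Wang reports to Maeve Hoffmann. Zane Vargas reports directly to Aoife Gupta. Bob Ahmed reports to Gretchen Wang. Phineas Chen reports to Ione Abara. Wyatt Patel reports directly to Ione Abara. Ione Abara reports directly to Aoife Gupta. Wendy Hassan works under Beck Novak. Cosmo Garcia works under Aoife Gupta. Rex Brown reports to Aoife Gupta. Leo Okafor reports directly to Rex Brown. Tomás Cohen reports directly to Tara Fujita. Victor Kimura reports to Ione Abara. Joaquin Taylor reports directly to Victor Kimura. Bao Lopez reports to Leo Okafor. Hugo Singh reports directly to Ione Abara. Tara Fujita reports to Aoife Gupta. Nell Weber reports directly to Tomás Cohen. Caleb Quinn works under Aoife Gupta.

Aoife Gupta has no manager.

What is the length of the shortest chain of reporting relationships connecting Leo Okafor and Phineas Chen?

4

Leo Okafor is 2 levels below Aoife Gupta, and Phineas Chen is 2 levels below Aoife Gupta (their lowest common manager). The shortest path runs up from Leo Okafor to Aoife Gupta and back down to Phineas Chen: 2 + 2 = 4 links.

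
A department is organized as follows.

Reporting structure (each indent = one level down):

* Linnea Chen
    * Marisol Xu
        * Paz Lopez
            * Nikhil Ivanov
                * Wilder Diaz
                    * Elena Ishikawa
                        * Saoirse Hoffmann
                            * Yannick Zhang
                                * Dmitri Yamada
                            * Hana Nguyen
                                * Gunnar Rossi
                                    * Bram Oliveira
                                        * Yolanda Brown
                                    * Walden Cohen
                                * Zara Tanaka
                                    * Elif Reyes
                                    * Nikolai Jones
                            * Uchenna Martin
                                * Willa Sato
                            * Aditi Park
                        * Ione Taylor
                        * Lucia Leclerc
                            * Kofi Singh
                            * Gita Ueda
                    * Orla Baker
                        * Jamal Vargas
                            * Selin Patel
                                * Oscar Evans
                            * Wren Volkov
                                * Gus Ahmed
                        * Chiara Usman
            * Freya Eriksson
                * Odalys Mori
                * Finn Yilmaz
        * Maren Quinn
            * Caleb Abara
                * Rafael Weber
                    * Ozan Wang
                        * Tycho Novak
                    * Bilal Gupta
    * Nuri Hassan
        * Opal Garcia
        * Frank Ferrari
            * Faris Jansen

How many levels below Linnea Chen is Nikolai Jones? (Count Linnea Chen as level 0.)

Chain from Nikolai Jones up to Linnea Chen: Nikolai Jones → Zara Tanaka → Hana Nguyen → Saoirse Hoffmann → Elena Ishikawa → Wilder Diaz → Nikhil Ivanov → Paz Lopez → Marisol Xu → Linnea Chen. That is 9 steps up, so Nikolai Jones is 9 levels below Linnea Chen.

9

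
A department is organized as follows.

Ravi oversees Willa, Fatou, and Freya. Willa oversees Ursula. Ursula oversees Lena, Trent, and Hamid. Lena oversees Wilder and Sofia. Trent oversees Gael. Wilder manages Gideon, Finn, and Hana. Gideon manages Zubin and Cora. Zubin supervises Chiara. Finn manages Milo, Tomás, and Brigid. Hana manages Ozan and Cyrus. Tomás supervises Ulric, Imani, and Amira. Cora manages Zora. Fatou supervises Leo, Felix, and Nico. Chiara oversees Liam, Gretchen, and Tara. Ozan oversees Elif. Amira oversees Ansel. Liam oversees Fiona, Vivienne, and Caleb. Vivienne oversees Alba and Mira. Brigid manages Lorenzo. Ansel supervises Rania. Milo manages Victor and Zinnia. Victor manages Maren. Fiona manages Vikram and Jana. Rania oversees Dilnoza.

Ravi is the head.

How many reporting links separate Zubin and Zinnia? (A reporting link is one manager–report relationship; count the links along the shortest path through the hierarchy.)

5

Zubin is 2 levels below Wilder, and Zinnia is 3 levels below Wilder (their lowest common manager). The shortest path runs up from Zubin to Wilder and back down to Zinnia: 2 + 3 = 5 links.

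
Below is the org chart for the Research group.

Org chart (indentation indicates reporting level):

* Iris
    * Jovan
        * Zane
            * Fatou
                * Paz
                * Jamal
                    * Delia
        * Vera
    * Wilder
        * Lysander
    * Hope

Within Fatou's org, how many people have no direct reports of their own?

2

The people in Fatou's organization with no one reporting to them are Delia, Paz. That is 2.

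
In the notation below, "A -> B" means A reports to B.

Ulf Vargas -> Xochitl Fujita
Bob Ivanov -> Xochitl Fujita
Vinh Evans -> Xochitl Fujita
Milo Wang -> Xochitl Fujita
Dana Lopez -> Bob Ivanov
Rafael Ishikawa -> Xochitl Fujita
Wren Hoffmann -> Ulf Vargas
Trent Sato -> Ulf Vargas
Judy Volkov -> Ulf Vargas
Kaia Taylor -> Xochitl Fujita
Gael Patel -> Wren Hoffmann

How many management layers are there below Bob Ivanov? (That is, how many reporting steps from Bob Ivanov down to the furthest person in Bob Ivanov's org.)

The longest chain under Bob Ivanov runs Bob Ivanov → Dana Lopez, which is 1 level below Bob Ivanov.

1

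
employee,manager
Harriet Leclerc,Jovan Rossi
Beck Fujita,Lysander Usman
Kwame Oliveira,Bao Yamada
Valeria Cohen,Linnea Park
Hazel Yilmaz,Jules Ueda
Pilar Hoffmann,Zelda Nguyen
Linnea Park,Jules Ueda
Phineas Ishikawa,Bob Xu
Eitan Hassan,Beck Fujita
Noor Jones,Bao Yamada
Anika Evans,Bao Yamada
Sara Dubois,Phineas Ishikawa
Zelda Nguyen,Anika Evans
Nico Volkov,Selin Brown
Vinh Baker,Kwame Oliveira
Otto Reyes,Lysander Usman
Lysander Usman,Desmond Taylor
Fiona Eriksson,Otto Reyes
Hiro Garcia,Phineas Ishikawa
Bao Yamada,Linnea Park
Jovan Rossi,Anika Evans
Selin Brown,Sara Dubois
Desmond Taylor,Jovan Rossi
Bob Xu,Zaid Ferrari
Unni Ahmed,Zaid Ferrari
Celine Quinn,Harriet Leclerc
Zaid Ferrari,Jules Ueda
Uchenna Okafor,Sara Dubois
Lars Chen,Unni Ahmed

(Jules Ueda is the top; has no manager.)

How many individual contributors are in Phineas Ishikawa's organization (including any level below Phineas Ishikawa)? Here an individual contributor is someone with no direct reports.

The people in Phineas Ishikawa's organization with no one reporting to them are Hiro Garcia, Uchenna Okafor, Nico Volkov. That is 3.

3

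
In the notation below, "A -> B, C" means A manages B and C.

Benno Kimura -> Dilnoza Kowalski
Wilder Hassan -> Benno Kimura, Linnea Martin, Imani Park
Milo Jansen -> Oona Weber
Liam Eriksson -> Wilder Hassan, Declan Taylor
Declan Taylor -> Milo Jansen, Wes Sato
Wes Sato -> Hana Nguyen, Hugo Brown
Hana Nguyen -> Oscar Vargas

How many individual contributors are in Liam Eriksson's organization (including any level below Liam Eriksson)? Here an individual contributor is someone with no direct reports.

6

The people in Liam Eriksson's organization with no one reporting to them are Hugo Brown, Oscar Vargas, Oona Weber, Imani Park, Linnea Martin, Dilnoza Kowalski. That is 6.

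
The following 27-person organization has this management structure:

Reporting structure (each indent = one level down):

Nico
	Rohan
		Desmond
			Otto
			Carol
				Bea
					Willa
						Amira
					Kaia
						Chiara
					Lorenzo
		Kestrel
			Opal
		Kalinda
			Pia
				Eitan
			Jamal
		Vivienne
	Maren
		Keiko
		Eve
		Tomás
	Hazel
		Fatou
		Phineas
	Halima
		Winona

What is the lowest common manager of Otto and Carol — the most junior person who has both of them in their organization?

Desmond

Otto's chain of managers is Desmond, Rohan, Nico. Carol's chain of managers is Desmond, Rohan, Nico. The first manager that appears in both chains is Desmond.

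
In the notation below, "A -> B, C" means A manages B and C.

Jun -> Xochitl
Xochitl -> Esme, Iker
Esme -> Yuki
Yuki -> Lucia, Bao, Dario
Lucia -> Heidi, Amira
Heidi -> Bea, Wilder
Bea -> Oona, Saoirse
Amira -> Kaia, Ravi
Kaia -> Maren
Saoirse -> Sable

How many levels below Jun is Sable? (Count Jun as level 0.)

Chain from Sable up to Jun: Sable → Saoirse → Bea → Heidi → Lucia → Yuki → Esme → Xochitl → Jun. That is 8 steps up, so Sable is 8 levels below Jun.

8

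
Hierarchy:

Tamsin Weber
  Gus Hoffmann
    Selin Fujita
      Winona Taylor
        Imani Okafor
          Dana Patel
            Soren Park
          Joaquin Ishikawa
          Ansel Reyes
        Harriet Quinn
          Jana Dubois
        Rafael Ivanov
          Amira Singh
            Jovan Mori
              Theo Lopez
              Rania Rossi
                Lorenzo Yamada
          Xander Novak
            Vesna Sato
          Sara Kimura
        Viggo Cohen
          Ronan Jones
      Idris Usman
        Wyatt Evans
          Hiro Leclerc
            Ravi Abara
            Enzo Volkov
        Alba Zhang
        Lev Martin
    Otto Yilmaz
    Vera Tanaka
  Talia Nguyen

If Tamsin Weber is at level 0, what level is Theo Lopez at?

7

Chain from Theo Lopez up to Tamsin Weber: Theo Lopez → Jovan Mori → Amira Singh → Rafael Ivanov → Winona Taylor → Selin Fujita → Gus Hoffmann → Tamsin Weber. That is 7 steps up, so Theo Lopez is 7 levels below Tamsin Weber.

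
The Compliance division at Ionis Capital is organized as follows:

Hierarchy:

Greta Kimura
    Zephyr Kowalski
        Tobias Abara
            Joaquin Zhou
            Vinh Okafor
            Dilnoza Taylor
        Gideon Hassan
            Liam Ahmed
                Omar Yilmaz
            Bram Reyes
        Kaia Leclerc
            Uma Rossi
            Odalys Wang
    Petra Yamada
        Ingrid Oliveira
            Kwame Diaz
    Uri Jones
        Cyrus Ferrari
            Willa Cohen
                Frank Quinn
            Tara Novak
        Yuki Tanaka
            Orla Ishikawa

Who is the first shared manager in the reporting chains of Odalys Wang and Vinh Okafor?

Zephyr Kowalski

Odalys Wang's chain of managers is Kaia Leclerc, Zephyr Kowalski, Greta Kimura. Vinh Okafor's chain of managers is Tobias Abara, Zephyr Kowalski, Greta Kimura. The first manager that appears in both chains is Zephyr Kowalski.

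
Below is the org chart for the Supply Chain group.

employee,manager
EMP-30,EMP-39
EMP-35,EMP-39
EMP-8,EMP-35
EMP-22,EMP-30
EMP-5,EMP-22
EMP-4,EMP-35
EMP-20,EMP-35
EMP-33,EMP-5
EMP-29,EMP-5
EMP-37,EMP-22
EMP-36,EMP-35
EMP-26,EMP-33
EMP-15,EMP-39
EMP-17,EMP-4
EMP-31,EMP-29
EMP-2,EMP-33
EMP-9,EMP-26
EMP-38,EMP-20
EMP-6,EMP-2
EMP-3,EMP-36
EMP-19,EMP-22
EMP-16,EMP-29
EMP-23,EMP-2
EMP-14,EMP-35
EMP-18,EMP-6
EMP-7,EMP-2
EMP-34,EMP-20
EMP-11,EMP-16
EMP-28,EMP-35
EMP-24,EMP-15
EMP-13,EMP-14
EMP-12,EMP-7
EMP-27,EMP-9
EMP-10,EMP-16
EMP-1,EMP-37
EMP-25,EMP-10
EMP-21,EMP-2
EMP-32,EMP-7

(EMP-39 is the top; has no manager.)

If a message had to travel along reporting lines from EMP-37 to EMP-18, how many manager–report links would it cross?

EMP-37 is 1 level below EMP-22, and EMP-18 is 5 levels below EMP-22 (their lowest common manager). The shortest path runs up from EMP-37 to EMP-22 and back down to EMP-18: 1 + 5 = 6 links.

6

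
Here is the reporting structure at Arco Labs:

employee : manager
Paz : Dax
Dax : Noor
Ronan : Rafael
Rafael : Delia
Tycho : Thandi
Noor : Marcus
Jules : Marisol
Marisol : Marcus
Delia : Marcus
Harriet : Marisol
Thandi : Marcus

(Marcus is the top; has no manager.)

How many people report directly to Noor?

Noor directly manages Dax. That is 1 direct report.

1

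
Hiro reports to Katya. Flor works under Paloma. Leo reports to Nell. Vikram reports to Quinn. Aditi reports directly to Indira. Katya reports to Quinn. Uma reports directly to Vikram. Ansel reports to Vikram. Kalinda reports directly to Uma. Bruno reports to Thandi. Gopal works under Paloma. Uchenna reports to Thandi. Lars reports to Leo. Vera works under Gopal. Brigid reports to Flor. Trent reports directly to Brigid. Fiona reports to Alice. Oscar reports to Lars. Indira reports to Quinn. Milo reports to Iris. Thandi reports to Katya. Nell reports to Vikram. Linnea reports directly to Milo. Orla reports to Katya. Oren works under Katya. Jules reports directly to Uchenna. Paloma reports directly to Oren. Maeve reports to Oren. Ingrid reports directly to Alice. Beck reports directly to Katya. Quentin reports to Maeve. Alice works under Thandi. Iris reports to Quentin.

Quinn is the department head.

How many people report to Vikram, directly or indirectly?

Vikram directly manages Ansel, Nell, Uma. Ansel has no reports. Under Nell: Leo, Lars, Oscar (3). Under Uma: Kalinda (1). So Vikram's organization is 3 direct reports plus everyone under them: 1 + 4 + 2 = 7.

7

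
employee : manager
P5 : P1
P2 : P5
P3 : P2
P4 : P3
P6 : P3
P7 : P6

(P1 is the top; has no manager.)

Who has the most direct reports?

Direct-report counts: P1 has 1; P5 has 1; P2 has 1; P3 has 2; P6 has 1. The largest is 2, held by P3.

P3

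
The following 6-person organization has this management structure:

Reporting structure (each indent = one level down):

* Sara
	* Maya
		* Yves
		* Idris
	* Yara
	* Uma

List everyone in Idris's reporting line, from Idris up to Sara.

Idris reports to Maya. Maya reports to Sara. Sara is at the top.

Idris -> Maya -> Sara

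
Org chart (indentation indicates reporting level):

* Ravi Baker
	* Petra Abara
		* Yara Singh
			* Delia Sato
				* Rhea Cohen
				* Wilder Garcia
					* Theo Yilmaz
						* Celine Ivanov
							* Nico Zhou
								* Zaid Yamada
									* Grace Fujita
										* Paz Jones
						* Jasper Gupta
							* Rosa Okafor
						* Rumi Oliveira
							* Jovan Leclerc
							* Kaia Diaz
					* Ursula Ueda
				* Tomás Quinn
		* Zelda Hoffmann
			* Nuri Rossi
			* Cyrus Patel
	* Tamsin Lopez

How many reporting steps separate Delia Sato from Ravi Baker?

3

Chain from Delia Sato up to Ravi Baker: Delia Sato → Yara Singh → Petra Abara → Ravi Baker. That is 3 steps up, so Delia Sato is 3 levels below Ravi Baker.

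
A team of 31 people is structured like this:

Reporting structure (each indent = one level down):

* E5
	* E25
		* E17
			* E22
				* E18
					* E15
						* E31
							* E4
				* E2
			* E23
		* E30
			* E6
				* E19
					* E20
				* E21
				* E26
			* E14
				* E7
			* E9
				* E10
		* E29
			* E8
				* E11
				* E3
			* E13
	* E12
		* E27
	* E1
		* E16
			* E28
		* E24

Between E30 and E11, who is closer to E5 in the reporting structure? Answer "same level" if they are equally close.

E30 is 2 levels below E5; E11 is 4. E30 is higher.

E30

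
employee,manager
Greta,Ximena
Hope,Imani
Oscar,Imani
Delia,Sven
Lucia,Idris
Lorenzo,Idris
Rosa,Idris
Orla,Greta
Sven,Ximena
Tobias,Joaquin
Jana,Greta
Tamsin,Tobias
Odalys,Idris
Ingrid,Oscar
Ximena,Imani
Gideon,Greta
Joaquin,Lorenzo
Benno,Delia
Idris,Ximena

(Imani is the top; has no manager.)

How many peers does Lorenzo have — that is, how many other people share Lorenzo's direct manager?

Lorenzo reports to Idris. Idris's other direct reports are Odalys, Rosa, Lucia — 3 peers.

3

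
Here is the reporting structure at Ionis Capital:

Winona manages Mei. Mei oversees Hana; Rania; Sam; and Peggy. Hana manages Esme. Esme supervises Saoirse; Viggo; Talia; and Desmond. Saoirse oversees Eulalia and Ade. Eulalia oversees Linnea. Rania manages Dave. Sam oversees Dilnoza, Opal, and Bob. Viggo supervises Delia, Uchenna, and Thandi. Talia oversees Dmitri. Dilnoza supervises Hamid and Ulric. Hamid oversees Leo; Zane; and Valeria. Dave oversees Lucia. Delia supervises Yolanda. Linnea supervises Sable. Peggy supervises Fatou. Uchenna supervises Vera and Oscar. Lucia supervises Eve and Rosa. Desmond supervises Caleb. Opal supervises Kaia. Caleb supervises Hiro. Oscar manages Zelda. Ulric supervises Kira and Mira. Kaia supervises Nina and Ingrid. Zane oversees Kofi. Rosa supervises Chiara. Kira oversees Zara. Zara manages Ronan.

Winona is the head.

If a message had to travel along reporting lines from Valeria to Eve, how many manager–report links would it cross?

8

Valeria is 4 levels below Mei, and Eve is 4 levels below Mei (their lowest common manager). The shortest path runs up from Valeria to Mei and back down to Eve: 4 + 4 = 8 links.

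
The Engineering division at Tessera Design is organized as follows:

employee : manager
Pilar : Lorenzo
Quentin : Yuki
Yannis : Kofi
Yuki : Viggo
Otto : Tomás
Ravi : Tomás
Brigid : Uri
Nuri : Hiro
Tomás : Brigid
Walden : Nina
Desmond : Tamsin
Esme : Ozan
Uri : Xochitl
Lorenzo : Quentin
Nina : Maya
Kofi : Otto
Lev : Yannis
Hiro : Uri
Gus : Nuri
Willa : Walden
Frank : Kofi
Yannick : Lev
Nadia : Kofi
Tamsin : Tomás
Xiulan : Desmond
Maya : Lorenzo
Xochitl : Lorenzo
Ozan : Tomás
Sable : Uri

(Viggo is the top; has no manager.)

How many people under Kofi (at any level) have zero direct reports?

The people in Kofi's organization with no one reporting to them are Frank, Nadia, Yannick. That is 3.

3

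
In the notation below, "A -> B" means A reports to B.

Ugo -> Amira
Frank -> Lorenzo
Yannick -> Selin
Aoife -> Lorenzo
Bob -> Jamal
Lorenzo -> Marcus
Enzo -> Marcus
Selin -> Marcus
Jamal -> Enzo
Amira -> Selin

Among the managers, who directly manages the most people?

Marcus

Direct-report counts: Marcus has 3; Lorenzo has 2; Enzo has 1; Jamal has 1; Selin has 2; Amira has 1. The largest is 3, held by Marcus.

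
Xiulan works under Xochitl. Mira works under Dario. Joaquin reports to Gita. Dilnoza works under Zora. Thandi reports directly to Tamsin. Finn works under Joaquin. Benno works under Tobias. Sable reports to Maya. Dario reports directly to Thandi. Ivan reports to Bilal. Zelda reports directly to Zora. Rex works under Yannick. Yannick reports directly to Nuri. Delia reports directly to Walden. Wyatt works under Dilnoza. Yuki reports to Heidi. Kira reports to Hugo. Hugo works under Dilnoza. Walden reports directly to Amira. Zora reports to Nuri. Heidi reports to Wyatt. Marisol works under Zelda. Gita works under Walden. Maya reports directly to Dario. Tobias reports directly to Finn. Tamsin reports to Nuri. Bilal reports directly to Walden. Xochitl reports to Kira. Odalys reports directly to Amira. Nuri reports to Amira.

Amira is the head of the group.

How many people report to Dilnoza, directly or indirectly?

Dilnoza directly manages Hugo, Wyatt. Under Hugo: Kira, Xochitl, Xiulan (3). Under Wyatt: Heidi, Yuki (2). So Dilnoza's organization is 2 direct reports plus everyone under them: 4 + 3 = 7.

7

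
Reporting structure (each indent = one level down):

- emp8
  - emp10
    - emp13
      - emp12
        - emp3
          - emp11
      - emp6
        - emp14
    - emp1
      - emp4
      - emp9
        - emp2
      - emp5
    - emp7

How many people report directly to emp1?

3

emp1 directly manages emp4, emp9, emp5. That is 3 direct reports.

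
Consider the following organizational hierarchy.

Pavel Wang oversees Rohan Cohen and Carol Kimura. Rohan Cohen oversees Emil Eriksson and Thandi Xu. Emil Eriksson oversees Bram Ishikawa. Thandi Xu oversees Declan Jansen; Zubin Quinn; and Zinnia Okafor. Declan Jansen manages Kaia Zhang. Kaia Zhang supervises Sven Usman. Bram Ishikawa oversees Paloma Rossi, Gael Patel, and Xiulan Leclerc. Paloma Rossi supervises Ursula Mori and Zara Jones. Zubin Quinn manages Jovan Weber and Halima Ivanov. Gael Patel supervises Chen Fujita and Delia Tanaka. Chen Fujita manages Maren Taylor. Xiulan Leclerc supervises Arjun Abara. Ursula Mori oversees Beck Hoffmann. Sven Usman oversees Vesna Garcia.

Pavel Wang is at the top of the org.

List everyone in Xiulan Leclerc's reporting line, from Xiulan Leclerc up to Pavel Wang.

Xiulan Leclerc -> Bram Ishikawa -> Emil Eriksson -> Rohan Cohen -> Pavel Wang

Xiulan Leclerc reports to Bram Ishikawa. Bram Ishikawa reports to Emil Eriksson. Emil Eriksson reports to Rohan Cohen. Rohan Cohen reports to Pavel Wang. Pavel Wang is at the top.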